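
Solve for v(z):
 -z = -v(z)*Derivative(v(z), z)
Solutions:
 v(z) = -sqrt(C1 + z^2)
 v(z) = sqrt(C1 + z^2)


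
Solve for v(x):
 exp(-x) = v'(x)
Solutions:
 v(x) = C1 - exp(-x)


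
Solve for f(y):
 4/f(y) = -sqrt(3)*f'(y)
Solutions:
 f(y) = -sqrt(C1 - 24*sqrt(3)*y)/3
 f(y) = sqrt(C1 - 24*sqrt(3)*y)/3


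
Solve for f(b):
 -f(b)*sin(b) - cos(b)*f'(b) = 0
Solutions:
 f(b) = C1*cos(b)


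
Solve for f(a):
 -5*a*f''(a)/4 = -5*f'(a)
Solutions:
 f(a) = C1 + C2*a^5


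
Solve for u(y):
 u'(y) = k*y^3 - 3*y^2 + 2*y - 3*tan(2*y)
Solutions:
 u(y) = C1 + k*y^4/4 - y^3 + y^2 + 3*log(cos(2*y))/2


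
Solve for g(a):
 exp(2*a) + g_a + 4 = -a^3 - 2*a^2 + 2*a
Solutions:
 g(a) = C1 - a^4/4 - 2*a^3/3 + a^2 - 4*a - exp(2*a)/2


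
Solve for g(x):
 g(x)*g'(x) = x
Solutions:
 g(x) = -sqrt(C1 + x^2)
 g(x) = sqrt(C1 + x^2)


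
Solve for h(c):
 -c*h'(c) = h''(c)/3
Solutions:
 h(c) = C1 + C2*erf(sqrt(6)*c/2)


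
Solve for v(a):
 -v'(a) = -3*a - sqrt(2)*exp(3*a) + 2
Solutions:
 v(a) = C1 + 3*a^2/2 - 2*a + sqrt(2)*exp(3*a)/3


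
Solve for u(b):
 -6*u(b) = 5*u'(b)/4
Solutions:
 u(b) = C1*exp(-24*b/5)


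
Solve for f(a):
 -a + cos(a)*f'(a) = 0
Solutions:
 f(a) = C1 + Integral(a/cos(a), a)


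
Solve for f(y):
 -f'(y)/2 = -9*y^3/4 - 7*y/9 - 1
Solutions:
 f(y) = C1 + 9*y^4/8 + 7*y^2/9 + 2*y


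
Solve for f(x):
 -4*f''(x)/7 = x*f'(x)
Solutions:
 f(x) = C1 + C2*erf(sqrt(14)*x/4)


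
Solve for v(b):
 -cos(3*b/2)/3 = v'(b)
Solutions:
 v(b) = C1 - 2*sin(3*b/2)/9


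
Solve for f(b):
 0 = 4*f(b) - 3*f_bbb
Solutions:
 f(b) = C3*exp(6^(2/3)*b/3) + (C1*sin(2^(2/3)*3^(1/6)*b/2) + C2*cos(2^(2/3)*3^(1/6)*b/2))*exp(-6^(2/3)*b/6)


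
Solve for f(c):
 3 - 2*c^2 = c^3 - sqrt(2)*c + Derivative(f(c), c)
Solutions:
 f(c) = C1 - c^4/4 - 2*c^3/3 + sqrt(2)*c^2/2 + 3*c


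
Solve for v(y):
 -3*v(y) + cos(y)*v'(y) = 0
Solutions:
 v(y) = C1*(sin(y) + 1)^(3/2)/(sin(y) - 1)^(3/2)


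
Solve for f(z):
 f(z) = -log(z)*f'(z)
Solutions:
 f(z) = C1*exp(-li(z))


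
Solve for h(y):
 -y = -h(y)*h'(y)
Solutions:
 h(y) = -sqrt(C1 + y^2)
 h(y) = sqrt(C1 + y^2)


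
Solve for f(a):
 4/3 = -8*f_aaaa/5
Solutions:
 f(a) = C1 + C2*a + C3*a^2 + C4*a^3 - 5*a^4/144


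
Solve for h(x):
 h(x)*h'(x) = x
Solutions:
 h(x) = -sqrt(C1 + x^2)
 h(x) = sqrt(C1 + x^2)


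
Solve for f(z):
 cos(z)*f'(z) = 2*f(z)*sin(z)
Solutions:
 f(z) = C1/cos(z)^2


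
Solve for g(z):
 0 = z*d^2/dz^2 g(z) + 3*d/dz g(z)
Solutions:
 g(z) = C1 + C2/z^2


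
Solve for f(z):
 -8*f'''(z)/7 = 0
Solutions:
 f(z) = C1 + C2*z + C3*z^2


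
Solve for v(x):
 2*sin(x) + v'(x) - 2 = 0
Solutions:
 v(x) = C1 + 2*x + 2*cos(x)


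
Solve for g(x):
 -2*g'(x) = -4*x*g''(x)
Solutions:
 g(x) = C1 + C2*x^(3/2)


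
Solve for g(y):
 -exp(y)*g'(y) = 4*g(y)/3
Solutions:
 g(y) = C1*exp(4*exp(-y)/3)


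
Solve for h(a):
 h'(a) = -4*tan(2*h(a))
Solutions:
 h(a) = -asin(C1*exp(-8*a))/2 + pi/2
 h(a) = asin(C1*exp(-8*a))/2


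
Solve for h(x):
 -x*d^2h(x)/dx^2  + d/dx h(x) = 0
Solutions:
 h(x) = C1 + C2*x^2


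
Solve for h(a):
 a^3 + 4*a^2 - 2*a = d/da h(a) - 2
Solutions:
 h(a) = C1 + a^4/4 + 4*a^3/3 - a^2 + 2*a


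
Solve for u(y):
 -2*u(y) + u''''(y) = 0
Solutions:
 u(y) = C1*exp(-2^(1/4)*y) + C2*exp(2^(1/4)*y) + C3*sin(2^(1/4)*y) + C4*cos(2^(1/4)*y)


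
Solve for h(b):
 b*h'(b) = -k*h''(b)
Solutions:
 h(b) = C1 + C2*sqrt(k)*erf(sqrt(2)*b*sqrt(1/k)/2)


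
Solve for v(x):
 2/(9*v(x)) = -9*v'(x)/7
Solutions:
 v(x) = -sqrt(C1 - 28*x)/9
 v(x) = sqrt(C1 - 28*x)/9


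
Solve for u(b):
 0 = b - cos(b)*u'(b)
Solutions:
 u(b) = C1 + Integral(b/cos(b), b)


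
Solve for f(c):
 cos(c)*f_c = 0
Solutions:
 f(c) = C1


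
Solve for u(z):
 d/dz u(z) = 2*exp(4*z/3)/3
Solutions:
 u(z) = C1 + exp(4*z/3)/2


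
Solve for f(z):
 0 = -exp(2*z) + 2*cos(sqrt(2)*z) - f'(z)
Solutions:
 f(z) = C1 - exp(2*z)/2 + sqrt(2)*sin(sqrt(2)*z)


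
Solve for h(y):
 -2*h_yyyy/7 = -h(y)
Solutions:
 h(y) = C1*exp(-2^(3/4)*7^(1/4)*y/2) + C2*exp(2^(3/4)*7^(1/4)*y/2) + C3*sin(2^(3/4)*7^(1/4)*y/2) + C4*cos(2^(3/4)*7^(1/4)*y/2)


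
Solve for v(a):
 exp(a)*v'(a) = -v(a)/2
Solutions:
 v(a) = C1*exp(exp(-a)/2)


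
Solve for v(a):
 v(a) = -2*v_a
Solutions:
 v(a) = C1*exp(-a/2)


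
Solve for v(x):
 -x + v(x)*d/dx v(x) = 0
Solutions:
 v(x) = -sqrt(C1 + x^2)
 v(x) = sqrt(C1 + x^2)


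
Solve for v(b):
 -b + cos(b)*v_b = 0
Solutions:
 v(b) = C1 + Integral(b/cos(b), b)


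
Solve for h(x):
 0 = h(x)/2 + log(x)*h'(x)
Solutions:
 h(x) = C1*exp(-li(x)/2)


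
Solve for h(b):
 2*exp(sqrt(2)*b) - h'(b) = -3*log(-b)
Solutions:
 h(b) = C1 + 3*b*log(-b) - 3*b + sqrt(2)*exp(sqrt(2)*b)


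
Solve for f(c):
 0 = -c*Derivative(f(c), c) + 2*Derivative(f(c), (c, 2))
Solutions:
 f(c) = C1 + C2*erfi(c/2)


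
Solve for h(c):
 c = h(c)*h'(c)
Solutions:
 h(c) = -sqrt(C1 + c^2)
 h(c) = sqrt(C1 + c^2)


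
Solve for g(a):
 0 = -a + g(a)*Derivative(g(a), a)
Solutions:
 g(a) = -sqrt(C1 + a^2)
 g(a) = sqrt(C1 + a^2)


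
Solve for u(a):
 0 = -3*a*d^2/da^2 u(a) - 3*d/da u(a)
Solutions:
 u(a) = C1 + C2*log(a)


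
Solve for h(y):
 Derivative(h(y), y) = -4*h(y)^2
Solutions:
 h(y) = 1/(C1 + 4*y)


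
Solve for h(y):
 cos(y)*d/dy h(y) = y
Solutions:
 h(y) = C1 + Integral(y/cos(y), y)


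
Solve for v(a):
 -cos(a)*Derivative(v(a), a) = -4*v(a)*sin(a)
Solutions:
 v(a) = C1/cos(a)^4


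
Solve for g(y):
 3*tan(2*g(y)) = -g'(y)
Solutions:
 g(y) = -asin(C1*exp(-6*y))/2 + pi/2
 g(y) = asin(C1*exp(-6*y))/2


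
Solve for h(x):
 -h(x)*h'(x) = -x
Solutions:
 h(x) = -sqrt(C1 + x^2)
 h(x) = sqrt(C1 + x^2)


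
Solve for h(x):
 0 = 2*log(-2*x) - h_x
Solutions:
 h(x) = C1 + 2*x*log(-x) + 2*x*(-1 + log(2))


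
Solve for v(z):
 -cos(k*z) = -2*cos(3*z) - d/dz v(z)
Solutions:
 v(z) = C1 - 2*sin(3*z)/3 + sin(k*z)/k


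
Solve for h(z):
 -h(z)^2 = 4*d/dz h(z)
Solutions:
 h(z) = 4/(C1 + z)


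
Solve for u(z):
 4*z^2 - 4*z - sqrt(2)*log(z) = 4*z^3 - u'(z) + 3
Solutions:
 u(z) = C1 + z^4 - 4*z^3/3 + 2*z^2 + sqrt(2)*z*log(z) - sqrt(2)*z + 3*z


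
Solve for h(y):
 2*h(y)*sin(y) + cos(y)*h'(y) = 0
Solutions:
 h(y) = C1*cos(y)^2


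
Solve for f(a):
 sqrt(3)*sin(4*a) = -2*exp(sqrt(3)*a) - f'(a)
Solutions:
 f(a) = C1 - 2*sqrt(3)*exp(sqrt(3)*a)/3 + sqrt(3)*cos(4*a)/4


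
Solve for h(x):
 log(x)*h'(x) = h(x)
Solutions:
 h(x) = C1*exp(li(x))


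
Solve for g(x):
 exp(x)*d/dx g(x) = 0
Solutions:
 g(x) = C1


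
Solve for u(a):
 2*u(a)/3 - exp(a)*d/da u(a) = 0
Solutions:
 u(a) = C1*exp(-2*exp(-a)/3)


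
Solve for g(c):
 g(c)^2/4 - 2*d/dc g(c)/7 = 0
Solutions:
 g(c) = -8/(C1 + 7*c)


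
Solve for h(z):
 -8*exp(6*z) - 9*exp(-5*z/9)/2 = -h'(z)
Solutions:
 h(z) = C1 + 4*exp(6*z)/3 - 81*exp(-5*z/9)/10


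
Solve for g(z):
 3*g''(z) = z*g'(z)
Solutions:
 g(z) = C1 + C2*erfi(sqrt(6)*z/6)


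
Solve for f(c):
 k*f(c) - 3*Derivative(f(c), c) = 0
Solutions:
 f(c) = C1*exp(c*k/3)


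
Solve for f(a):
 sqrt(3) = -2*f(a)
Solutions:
 f(a) = -sqrt(3)/2


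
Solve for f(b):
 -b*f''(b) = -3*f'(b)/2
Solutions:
 f(b) = C1 + C2*b^(5/2)


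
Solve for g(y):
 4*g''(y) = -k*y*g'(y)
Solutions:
 g(y) = Piecewise((-sqrt(2)*sqrt(pi)*C1*erf(sqrt(2)*sqrt(k)*y/4)/sqrt(k) - C2, (k > 0) | (k < 0)), (-C1*y - C2, True))


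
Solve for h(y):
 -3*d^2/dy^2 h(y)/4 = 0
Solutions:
 h(y) = C1 + C2*y


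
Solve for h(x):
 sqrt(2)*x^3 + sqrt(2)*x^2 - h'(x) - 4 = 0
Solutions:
 h(x) = C1 + sqrt(2)*x^4/4 + sqrt(2)*x^3/3 - 4*x


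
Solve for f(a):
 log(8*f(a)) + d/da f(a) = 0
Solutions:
 Integral(1/(log(_y) + 3*log(2)), (_y, f(a))) = C1 - a


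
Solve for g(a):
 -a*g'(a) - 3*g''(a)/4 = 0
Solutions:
 g(a) = C1 + C2*erf(sqrt(6)*a/3)


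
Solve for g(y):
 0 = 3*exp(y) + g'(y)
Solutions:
 g(y) = C1 - 3*exp(y)


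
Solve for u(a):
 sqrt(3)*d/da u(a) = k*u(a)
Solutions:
 u(a) = C1*exp(sqrt(3)*a*k/3)


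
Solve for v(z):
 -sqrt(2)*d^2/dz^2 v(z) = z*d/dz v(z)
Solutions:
 v(z) = C1 + C2*erf(2^(1/4)*z/2)


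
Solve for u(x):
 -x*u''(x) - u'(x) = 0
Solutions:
 u(x) = C1 + C2*log(x)


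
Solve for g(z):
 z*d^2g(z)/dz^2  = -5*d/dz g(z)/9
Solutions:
 g(z) = C1 + C2*z^(4/9)


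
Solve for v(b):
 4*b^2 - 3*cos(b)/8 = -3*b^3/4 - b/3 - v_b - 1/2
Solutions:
 v(b) = C1 - 3*b^4/16 - 4*b^3/3 - b^2/6 - b/2 + 3*sin(b)/8


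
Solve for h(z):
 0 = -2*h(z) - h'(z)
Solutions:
 h(z) = C1*exp(-2*z)


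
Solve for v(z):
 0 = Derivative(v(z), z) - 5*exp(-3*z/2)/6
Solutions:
 v(z) = C1 - 5*exp(-3*z/2)/9


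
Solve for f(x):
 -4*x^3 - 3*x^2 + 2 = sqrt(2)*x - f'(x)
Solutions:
 f(x) = C1 + x^4 + x^3 + sqrt(2)*x^2/2 - 2*x


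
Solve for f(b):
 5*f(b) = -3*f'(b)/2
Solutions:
 f(b) = C1*exp(-10*b/3)


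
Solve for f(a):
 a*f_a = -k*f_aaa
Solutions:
 f(a) = C1 + Integral(C2*airyai(a*(-1/k)^(1/3)) + C3*airybi(a*(-1/k)^(1/3)), a)


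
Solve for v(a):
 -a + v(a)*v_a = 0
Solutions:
 v(a) = -sqrt(C1 + a^2)
 v(a) = sqrt(C1 + a^2)


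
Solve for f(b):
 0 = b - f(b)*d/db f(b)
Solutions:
 f(b) = -sqrt(C1 + b^2)
 f(b) = sqrt(C1 + b^2)


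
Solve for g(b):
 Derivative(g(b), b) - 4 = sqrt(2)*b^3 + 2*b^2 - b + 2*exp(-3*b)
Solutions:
 g(b) = C1 + sqrt(2)*b^4/4 + 2*b^3/3 - b^2/2 + 4*b - 2*exp(-3*b)/3


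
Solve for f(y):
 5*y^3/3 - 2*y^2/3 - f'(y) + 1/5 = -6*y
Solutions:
 f(y) = C1 + 5*y^4/12 - 2*y^3/9 + 3*y^2 + y/5


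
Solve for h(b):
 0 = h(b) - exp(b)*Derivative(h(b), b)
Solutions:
 h(b) = C1*exp(-exp(-b))


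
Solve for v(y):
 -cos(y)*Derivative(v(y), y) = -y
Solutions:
 v(y) = C1 + Integral(y/cos(y), y)


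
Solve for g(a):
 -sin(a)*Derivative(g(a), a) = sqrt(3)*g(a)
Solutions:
 g(a) = C1*(cos(a) + 1)^(sqrt(3)/2)/(cos(a) - 1)^(sqrt(3)/2)


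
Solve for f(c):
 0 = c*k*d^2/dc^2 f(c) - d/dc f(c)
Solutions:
 f(c) = C1 + c^(((re(k) + 1)*re(k) + im(k)^2)/(re(k)^2 + im(k)^2))*(C2*sin(log(c)*Abs(im(k))/(re(k)^2 + im(k)^2)) + C3*cos(log(c)*im(k)/(re(k)^2 + im(k)^2)))


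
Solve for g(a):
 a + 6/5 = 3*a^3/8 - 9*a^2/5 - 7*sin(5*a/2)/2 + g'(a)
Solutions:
 g(a) = C1 - 3*a^4/32 + 3*a^3/5 + a^2/2 + 6*a/5 - 7*cos(5*a/2)/5


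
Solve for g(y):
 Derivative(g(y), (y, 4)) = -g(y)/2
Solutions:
 g(y) = (C1*sin(2^(1/4)*y/2) + C2*cos(2^(1/4)*y/2))*exp(-2^(1/4)*y/2) + (C3*sin(2^(1/4)*y/2) + C4*cos(2^(1/4)*y/2))*exp(2^(1/4)*y/2)


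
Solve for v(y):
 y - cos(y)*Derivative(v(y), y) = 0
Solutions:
 v(y) = C1 + Integral(y/cos(y), y)


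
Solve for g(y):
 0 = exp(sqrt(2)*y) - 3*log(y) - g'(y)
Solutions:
 g(y) = C1 - 3*y*log(y) + 3*y + sqrt(2)*exp(sqrt(2)*y)/2


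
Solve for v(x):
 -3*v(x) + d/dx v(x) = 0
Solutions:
 v(x) = C1*exp(3*x)


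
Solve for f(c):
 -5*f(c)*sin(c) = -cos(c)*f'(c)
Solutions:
 f(c) = C1/cos(c)^5


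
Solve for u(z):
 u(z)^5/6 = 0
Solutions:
 u(z) = 0


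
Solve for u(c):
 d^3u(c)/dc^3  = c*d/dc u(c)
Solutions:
 u(c) = C1 + Integral(C2*airyai(c) + C3*airybi(c), c)


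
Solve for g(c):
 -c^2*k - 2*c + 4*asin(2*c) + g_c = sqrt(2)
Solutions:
 g(c) = C1 + c^3*k/3 + c^2 - 4*c*asin(2*c) + sqrt(2)*c - 2*sqrt(1 - 4*c^2)


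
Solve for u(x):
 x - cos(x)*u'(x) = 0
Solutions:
 u(x) = C1 + Integral(x/cos(x), x)


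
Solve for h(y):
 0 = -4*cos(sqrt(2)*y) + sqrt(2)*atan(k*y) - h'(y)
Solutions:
 h(y) = C1 + sqrt(2)*Piecewise((y*atan(k*y) - log(k^2*y^2 + 1)/(2*k), Ne(k, 0)), (0, True)) - 2*sqrt(2)*sin(sqrt(2)*y)


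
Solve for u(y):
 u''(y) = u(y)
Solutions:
 u(y) = C1*exp(-y) + C2*exp(y)


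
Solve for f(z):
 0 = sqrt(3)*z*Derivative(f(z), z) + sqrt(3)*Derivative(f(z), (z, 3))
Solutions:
 f(z) = C1 + Integral(C2*airyai(-z) + C3*airybi(-z), z)


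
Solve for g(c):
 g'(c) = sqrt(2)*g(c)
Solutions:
 g(c) = C1*exp(sqrt(2)*c)


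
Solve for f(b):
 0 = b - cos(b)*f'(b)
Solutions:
 f(b) = C1 + Integral(b/cos(b), b)


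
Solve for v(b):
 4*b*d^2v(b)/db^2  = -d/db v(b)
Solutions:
 v(b) = C1 + C2*b^(3/4)


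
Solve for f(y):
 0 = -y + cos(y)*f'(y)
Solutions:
 f(y) = C1 + Integral(y/cos(y), y)


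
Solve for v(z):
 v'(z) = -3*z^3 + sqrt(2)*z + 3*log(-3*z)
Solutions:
 v(z) = C1 - 3*z^4/4 + sqrt(2)*z^2/2 + 3*z*log(-z) + 3*z*(-1 + log(3))


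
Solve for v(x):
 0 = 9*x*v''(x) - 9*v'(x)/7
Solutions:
 v(x) = C1 + C2*x^(8/7)


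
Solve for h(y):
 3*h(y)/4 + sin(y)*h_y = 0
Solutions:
 h(y) = C1*(cos(y) + 1)^(3/8)/(cos(y) - 1)^(3/8)


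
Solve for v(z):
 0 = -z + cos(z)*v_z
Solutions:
 v(z) = C1 + Integral(z/cos(z), z)


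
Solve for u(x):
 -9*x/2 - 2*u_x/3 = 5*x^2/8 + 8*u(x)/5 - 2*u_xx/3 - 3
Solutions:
 u(x) = C1*exp(x*(5 - sqrt(265))/10) + C2*exp(x*(5 + sqrt(265))/10) - 25*x^2/64 - 955*x/384 + 11915/4608


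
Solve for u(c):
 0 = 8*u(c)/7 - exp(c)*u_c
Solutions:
 u(c) = C1*exp(-8*exp(-c)/7)


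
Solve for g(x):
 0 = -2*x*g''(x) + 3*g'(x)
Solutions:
 g(x) = C1 + C2*x^(5/2)


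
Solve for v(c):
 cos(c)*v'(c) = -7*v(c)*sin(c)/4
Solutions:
 v(c) = C1*cos(c)^(7/4)


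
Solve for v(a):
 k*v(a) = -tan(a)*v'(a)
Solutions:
 v(a) = C1*exp(-k*log(sin(a)))


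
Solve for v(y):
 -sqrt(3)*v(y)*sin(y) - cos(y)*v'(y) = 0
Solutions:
 v(y) = C1*cos(y)^(sqrt(3))


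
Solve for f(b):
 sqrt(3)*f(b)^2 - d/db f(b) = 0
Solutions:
 f(b) = -1/(C1 + sqrt(3)*b)


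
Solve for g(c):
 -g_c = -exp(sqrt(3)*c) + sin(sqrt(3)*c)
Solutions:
 g(c) = C1 + sqrt(3)*exp(sqrt(3)*c)/3 + sqrt(3)*cos(sqrt(3)*c)/3


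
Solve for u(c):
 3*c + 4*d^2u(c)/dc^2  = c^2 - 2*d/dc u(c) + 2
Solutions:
 u(c) = C1 + C2*exp(-c/2) + c^3/6 - 7*c^2/4 + 8*c


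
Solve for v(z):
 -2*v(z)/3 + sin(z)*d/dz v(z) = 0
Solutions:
 v(z) = C1*(cos(z) - 1)^(1/3)/(cos(z) + 1)^(1/3)


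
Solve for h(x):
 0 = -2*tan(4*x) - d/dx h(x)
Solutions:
 h(x) = C1 + log(cos(4*x))/2


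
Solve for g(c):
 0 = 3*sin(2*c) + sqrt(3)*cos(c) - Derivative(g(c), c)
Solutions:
 g(c) = C1 + 3*sin(c)^2 + sqrt(3)*sin(c)


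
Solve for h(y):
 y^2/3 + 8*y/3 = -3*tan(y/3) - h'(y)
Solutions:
 h(y) = C1 - y^3/9 - 4*y^2/3 + 9*log(cos(y/3))


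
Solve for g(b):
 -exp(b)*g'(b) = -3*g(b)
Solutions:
 g(b) = C1*exp(-3*exp(-b))


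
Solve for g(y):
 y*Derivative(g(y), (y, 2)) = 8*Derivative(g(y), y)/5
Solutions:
 g(y) = C1 + C2*y^(13/5)


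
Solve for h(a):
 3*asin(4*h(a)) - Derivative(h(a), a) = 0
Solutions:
 Integral(1/asin(4*_y), (_y, h(a))) = C1 + 3*a


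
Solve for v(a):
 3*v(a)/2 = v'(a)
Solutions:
 v(a) = C1*exp(3*a/2)


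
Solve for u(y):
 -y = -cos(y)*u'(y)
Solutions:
 u(y) = C1 + Integral(y/cos(y), y)


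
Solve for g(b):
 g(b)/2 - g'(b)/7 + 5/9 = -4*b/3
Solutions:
 g(b) = C1*exp(7*b/2) - 8*b/3 - 118/63


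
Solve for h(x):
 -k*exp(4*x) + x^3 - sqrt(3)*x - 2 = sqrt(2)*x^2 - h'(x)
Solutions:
 h(x) = C1 + k*exp(4*x)/4 - x^4/4 + sqrt(2)*x^3/3 + sqrt(3)*x^2/2 + 2*x


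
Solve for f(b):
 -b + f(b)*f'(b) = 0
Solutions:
 f(b) = -sqrt(C1 + b^2)
 f(b) = sqrt(C1 + b^2)


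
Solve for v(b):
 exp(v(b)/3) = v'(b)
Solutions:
 v(b) = 3*log(-1/(C1 + b)) + 3*log(3)


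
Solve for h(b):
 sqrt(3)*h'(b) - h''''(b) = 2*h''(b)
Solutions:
 h(b) = C1 + C2*exp(-2^(1/3)*sqrt(3)*b*(-4/(9 + sqrt(113))^(1/3) + 2^(1/3)*(9 + sqrt(113))^(1/3))/12)*sin(2^(1/3)*b*((9 + sqrt(113))^(-1/3) + 2^(1/3)*(9 + sqrt(113))^(1/3)/4)) + C3*exp(-2^(1/3)*sqrt(3)*b*(-4/(9 + sqrt(113))^(1/3) + 2^(1/3)*(9 + sqrt(113))^(1/3))/12)*cos(2^(1/3)*b*((9 + sqrt(113))^(-1/3) + 2^(1/3)*(9 + sqrt(113))^(1/3)/4)) + C4*exp(2^(1/3)*sqrt(3)*b*(-4/(9 + sqrt(113))^(1/3) + 2^(1/3)*(9 + sqrt(113))^(1/3))/6)


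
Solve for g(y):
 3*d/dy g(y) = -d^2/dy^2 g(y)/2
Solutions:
 g(y) = C1 + C2*exp(-6*y)


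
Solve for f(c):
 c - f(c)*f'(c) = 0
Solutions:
 f(c) = -sqrt(C1 + c^2)
 f(c) = sqrt(C1 + c^2)


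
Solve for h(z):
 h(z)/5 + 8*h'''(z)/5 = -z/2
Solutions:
 h(z) = C3*exp(-z/2) - 5*z/2 + (C1*sin(sqrt(3)*z/4) + C2*cos(sqrt(3)*z/4))*exp(z/4)


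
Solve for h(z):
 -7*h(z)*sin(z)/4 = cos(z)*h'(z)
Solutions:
 h(z) = C1*cos(z)^(7/4)


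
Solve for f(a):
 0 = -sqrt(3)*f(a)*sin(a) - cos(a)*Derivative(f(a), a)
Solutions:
 f(a) = C1*cos(a)^(sqrt(3))


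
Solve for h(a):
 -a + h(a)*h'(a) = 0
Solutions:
 h(a) = -sqrt(C1 + a^2)
 h(a) = sqrt(C1 + a^2)


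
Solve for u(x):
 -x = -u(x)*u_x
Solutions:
 u(x) = -sqrt(C1 + x^2)
 u(x) = sqrt(C1 + x^2)


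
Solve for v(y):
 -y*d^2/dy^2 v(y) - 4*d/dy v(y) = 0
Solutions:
 v(y) = C1 + C2/y^3


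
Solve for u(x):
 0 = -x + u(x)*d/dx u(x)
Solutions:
 u(x) = -sqrt(C1 + x^2)
 u(x) = sqrt(C1 + x^2)


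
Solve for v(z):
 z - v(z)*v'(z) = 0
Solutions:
 v(z) = -sqrt(C1 + z^2)
 v(z) = sqrt(C1 + z^2)


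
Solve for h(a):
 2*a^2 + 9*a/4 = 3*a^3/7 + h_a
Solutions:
 h(a) = C1 - 3*a^4/28 + 2*a^3/3 + 9*a^2/8


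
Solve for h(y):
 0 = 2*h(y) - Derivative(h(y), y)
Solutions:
 h(y) = C1*exp(2*y)


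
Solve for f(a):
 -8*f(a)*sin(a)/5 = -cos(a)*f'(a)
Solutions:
 f(a) = C1/cos(a)^(8/5)


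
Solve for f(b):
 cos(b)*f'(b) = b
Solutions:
 f(b) = C1 + Integral(b/cos(b), b)


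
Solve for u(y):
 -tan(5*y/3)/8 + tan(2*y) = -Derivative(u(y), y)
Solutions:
 u(y) = C1 - 3*log(cos(5*y/3))/40 + log(cos(2*y))/2


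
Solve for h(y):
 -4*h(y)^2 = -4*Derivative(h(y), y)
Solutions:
 h(y) = -1/(C1 + y)


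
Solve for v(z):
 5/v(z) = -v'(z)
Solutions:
 v(z) = -sqrt(C1 - 10*z)
 v(z) = sqrt(C1 - 10*z)


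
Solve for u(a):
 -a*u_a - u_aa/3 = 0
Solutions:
 u(a) = C1 + C2*erf(sqrt(6)*a/2)


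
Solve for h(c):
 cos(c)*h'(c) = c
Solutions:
 h(c) = C1 + Integral(c/cos(c), c)


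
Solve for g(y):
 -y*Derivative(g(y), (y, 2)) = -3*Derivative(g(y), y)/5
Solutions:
 g(y) = C1 + C2*y^(8/5)


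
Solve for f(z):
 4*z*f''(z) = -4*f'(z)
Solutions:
 f(z) = C1 + C2*log(z)


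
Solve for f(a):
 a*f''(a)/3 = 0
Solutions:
 f(a) = C1 + C2*a


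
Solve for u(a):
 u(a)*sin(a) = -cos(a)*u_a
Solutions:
 u(a) = C1*cos(a)


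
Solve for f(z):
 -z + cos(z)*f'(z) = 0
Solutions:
 f(z) = C1 + Integral(z/cos(z), z)


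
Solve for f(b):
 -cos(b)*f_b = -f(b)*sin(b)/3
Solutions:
 f(b) = C1/cos(b)^(1/3)


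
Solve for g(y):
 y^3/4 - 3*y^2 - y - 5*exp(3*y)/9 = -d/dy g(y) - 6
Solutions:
 g(y) = C1 - y^4/16 + y^3 + y^2/2 - 6*y + 5*exp(3*y)/27


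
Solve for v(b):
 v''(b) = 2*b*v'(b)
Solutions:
 v(b) = C1 + C2*erfi(b)


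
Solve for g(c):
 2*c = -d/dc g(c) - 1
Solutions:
 g(c) = C1 - c^2 - c


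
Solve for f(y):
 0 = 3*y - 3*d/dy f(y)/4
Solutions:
 f(y) = C1 + 2*y^2


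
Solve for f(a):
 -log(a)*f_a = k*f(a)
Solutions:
 f(a) = C1*exp(-k*li(a))


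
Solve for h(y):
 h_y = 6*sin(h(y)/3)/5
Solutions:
 -6*y/5 + 3*log(cos(h(y)/3) - 1)/2 - 3*log(cos(h(y)/3) + 1)/2 = C1


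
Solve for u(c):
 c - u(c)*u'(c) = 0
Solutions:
 u(c) = -sqrt(C1 + c^2)
 u(c) = sqrt(C1 + c^2)


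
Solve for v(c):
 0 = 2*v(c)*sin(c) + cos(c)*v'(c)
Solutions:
 v(c) = C1*cos(c)^2


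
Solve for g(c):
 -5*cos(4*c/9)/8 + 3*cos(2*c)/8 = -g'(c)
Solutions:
 g(c) = C1 + 45*sin(4*c/9)/32 - 3*sin(2*c)/16


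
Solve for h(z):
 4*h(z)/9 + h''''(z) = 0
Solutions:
 h(z) = (C1*sin(sqrt(3)*z/3) + C2*cos(sqrt(3)*z/3))*exp(-sqrt(3)*z/3) + (C3*sin(sqrt(3)*z/3) + C4*cos(sqrt(3)*z/3))*exp(sqrt(3)*z/3)


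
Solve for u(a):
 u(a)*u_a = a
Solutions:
 u(a) = -sqrt(C1 + a^2)
 u(a) = sqrt(C1 + a^2)


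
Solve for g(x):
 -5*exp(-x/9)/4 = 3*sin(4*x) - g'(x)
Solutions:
 g(x) = C1 - 3*cos(4*x)/4 - 45*exp(-x/9)/4


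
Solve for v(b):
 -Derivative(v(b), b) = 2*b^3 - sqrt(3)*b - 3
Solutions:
 v(b) = C1 - b^4/2 + sqrt(3)*b^2/2 + 3*b


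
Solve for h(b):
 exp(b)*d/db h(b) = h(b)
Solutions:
 h(b) = C1*exp(-exp(-b))


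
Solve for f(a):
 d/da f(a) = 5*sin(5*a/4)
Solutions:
 f(a) = C1 - 4*cos(5*a/4)


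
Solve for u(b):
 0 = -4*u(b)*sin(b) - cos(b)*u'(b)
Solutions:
 u(b) = C1*cos(b)^4


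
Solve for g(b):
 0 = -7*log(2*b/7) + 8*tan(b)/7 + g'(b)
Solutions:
 g(b) = C1 + 7*b*log(b) - 7*b*log(7) - 7*b + 7*b*log(2) + 8*log(cos(b))/7


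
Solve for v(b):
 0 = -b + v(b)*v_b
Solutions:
 v(b) = -sqrt(C1 + b^2)
 v(b) = sqrt(C1 + b^2)


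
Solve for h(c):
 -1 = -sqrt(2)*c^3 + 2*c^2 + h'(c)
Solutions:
 h(c) = C1 + sqrt(2)*c^4/4 - 2*c^3/3 - c


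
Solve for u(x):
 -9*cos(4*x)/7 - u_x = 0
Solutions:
 u(x) = C1 - 9*sin(4*x)/28


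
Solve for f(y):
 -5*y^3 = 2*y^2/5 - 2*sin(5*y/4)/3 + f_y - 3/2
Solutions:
 f(y) = C1 - 5*y^4/4 - 2*y^3/15 + 3*y/2 - 8*cos(5*y/4)/15


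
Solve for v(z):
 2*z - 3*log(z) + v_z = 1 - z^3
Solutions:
 v(z) = C1 - z^4/4 - z^2 + 3*z*log(z) - 2*z


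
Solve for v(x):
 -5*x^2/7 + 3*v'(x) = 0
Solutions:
 v(x) = C1 + 5*x^3/63


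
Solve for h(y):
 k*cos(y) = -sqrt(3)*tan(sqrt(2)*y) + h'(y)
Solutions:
 h(y) = C1 + k*sin(y) - sqrt(6)*log(cos(sqrt(2)*y))/2


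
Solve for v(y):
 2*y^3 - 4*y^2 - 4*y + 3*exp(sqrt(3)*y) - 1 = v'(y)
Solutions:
 v(y) = C1 + y^4/2 - 4*y^3/3 - 2*y^2 - y + sqrt(3)*exp(sqrt(3)*y)


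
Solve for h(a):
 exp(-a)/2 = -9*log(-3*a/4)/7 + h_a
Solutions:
 h(a) = C1 + 9*a*log(-a)/7 + 9*a*(-2*log(2) - 1 + log(3))/7 - exp(-a)/2


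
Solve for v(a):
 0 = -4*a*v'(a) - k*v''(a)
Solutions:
 v(a) = C1 + C2*sqrt(k)*erf(sqrt(2)*a*sqrt(1/k))


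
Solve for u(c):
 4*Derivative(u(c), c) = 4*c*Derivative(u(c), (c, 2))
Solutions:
 u(c) = C1 + C2*c^2


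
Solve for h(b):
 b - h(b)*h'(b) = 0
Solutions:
 h(b) = -sqrt(C1 + b^2)
 h(b) = sqrt(C1 + b^2)


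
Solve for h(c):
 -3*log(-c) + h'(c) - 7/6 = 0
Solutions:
 h(c) = C1 + 3*c*log(-c) - 11*c/6


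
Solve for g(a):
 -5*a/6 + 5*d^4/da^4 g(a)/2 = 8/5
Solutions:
 g(a) = C1 + C2*a + C3*a^2 + C4*a^3 + a^5/360 + 2*a^4/75


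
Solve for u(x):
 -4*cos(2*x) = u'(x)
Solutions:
 u(x) = C1 - 2*sin(2*x)


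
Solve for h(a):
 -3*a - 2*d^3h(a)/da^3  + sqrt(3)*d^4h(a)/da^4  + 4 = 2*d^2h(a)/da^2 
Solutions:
 h(a) = C1 + C2*a + C3*exp(sqrt(3)*a*(1 - sqrt(1 + 2*sqrt(3)))/3) + C4*exp(sqrt(3)*a*(1 + sqrt(1 + 2*sqrt(3)))/3) - a^3/4 + 7*a^2/4


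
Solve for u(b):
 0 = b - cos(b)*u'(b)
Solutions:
 u(b) = C1 + Integral(b/cos(b), b)


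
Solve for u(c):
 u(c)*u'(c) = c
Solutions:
 u(c) = -sqrt(C1 + c^2)
 u(c) = sqrt(C1 + c^2)


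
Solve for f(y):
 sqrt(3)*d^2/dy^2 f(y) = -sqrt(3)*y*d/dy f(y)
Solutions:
 f(y) = C1 + C2*erf(sqrt(2)*y/2)


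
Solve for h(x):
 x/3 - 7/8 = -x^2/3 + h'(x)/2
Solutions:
 h(x) = C1 + 2*x^3/9 + x^2/3 - 7*x/4


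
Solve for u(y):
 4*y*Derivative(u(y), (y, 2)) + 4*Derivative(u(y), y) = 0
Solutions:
 u(y) = C1 + C2*log(y)


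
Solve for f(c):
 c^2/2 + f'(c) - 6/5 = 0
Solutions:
 f(c) = C1 - c^3/6 + 6*c/5


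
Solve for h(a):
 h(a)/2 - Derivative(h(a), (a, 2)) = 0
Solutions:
 h(a) = C1*exp(-sqrt(2)*a/2) + C2*exp(sqrt(2)*a/2)


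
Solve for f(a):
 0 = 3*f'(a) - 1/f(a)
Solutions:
 f(a) = -sqrt(C1 + 6*a)/3
 f(a) = sqrt(C1 + 6*a)/3


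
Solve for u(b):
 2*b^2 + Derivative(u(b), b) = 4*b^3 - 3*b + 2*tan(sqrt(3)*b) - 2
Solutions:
 u(b) = C1 + b^4 - 2*b^3/3 - 3*b^2/2 - 2*b - 2*sqrt(3)*log(cos(sqrt(3)*b))/3


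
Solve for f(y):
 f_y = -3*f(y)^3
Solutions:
 f(y) = -sqrt(2)*sqrt(-1/(C1 - 3*y))/2
 f(y) = sqrt(2)*sqrt(-1/(C1 - 3*y))/2


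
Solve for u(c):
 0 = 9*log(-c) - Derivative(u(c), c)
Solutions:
 u(c) = C1 + 9*c*log(-c) - 9*c


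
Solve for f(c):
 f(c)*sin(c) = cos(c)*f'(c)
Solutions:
 f(c) = C1/cos(c)


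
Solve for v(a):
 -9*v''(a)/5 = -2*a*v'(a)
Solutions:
 v(a) = C1 + C2*erfi(sqrt(5)*a/3)


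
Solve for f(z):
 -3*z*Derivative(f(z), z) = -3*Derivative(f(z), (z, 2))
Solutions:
 f(z) = C1 + C2*erfi(sqrt(2)*z/2)


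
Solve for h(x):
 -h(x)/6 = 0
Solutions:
 h(x) = 0


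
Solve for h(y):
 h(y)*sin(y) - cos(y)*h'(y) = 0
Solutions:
 h(y) = C1/cos(y)


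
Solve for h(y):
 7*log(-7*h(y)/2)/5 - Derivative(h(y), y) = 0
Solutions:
 -5*Integral(1/(log(-_y) - log(2) + log(7)), (_y, h(y)))/7 = C1 - y


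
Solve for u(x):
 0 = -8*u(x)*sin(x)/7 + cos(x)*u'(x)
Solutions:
 u(x) = C1/cos(x)^(8/7)


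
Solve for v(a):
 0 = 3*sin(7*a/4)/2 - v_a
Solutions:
 v(a) = C1 - 6*cos(7*a/4)/7


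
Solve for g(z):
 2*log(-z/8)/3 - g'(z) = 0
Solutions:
 g(z) = C1 + 2*z*log(-z)/3 + z*(-2*log(2) - 2/3)


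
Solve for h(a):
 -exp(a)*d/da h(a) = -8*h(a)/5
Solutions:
 h(a) = C1*exp(-8*exp(-a)/5)


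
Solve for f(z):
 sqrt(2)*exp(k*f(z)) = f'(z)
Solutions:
 f(z) = Piecewise((log(-1/(C1*k + sqrt(2)*k*z))/k, Ne(k, 0)), (nan, True))
 f(z) = Piecewise((C1 + sqrt(2)*z, Eq(k, 0)), (nan, True))


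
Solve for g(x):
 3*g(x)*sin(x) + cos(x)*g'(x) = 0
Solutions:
 g(x) = C1*cos(x)^3


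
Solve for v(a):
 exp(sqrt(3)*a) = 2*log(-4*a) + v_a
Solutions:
 v(a) = C1 - 2*a*log(-a) + 2*a*(1 - 2*log(2)) + sqrt(3)*exp(sqrt(3)*a)/3


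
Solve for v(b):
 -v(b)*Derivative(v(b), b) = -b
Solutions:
 v(b) = -sqrt(C1 + b^2)
 v(b) = sqrt(C1 + b^2)


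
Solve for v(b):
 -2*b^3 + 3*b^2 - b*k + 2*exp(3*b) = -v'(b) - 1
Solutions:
 v(b) = C1 + b^4/2 - b^3 + b^2*k/2 - b - 2*exp(3*b)/3


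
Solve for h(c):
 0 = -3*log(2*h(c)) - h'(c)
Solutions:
 Integral(1/(log(_y) + log(2)), (_y, h(c)))/3 = C1 - c


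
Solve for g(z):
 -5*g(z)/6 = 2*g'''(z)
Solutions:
 g(z) = C3*exp(z*(-90^(1/3) + 3*10^(1/3)*3^(2/3))/24)*sin(10^(1/3)*3^(1/6)*z/4) + C4*exp(z*(-90^(1/3) + 3*10^(1/3)*3^(2/3))/24)*cos(10^(1/3)*3^(1/6)*z/4) + C5*exp(-z*(90^(1/3) + 3*10^(1/3)*3^(2/3))/24) + (C1*sin(10^(1/3)*3^(1/6)*z/4) + C2*cos(10^(1/3)*3^(1/6)*z/4))*exp(90^(1/3)*z/12)


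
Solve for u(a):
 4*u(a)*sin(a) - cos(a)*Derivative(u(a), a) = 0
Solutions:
 u(a) = C1/cos(a)^4


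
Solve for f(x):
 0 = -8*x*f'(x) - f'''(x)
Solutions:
 f(x) = C1 + Integral(C2*airyai(-2*x) + C3*airybi(-2*x), x)


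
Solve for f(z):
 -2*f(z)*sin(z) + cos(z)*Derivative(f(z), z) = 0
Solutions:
 f(z) = C1/cos(z)^2


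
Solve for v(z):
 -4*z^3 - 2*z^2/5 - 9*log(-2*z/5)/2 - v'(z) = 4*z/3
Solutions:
 v(z) = C1 - z^4 - 2*z^3/15 - 2*z^2/3 - 9*z*log(-z)/2 + z*(-5*log(2) + log(10)/2 + 9/2 + 4*log(5))


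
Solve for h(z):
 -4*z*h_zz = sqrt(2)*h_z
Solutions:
 h(z) = C1 + C2*z^(1 - sqrt(2)/4)


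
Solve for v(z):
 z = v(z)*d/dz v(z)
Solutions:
 v(z) = -sqrt(C1 + z^2)
 v(z) = sqrt(C1 + z^2)


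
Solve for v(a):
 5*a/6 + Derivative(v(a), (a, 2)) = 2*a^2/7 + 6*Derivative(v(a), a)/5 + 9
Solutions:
 v(a) = C1 + C2*exp(6*a/5) - 5*a^3/63 + 25*a^2/168 - 3655*a/504


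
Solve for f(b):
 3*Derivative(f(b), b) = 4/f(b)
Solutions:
 f(b) = -sqrt(C1 + 24*b)/3
 f(b) = sqrt(C1 + 24*b)/3


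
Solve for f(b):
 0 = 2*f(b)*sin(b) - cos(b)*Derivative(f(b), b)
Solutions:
 f(b) = C1/cos(b)^2


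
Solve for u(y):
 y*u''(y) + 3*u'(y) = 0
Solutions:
 u(y) = C1 + C2/y^2


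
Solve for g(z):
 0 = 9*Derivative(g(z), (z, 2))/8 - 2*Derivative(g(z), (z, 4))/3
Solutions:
 g(z) = C1 + C2*z + C3*exp(-3*sqrt(3)*z/4) + C4*exp(3*sqrt(3)*z/4)


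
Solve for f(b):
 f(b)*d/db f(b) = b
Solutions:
 f(b) = -sqrt(C1 + b^2)
 f(b) = sqrt(C1 + b^2)


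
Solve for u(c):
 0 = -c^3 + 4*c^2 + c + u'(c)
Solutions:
 u(c) = C1 + c^4/4 - 4*c^3/3 - c^2/2


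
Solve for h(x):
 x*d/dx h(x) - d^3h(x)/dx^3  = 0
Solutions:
 h(x) = C1 + Integral(C2*airyai(x) + C3*airybi(x), x)


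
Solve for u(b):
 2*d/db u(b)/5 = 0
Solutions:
 u(b) = C1


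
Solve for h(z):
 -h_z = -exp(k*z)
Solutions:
 h(z) = C1 + exp(k*z)/k


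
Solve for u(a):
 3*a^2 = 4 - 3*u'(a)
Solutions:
 u(a) = C1 - a^3/3 + 4*a/3


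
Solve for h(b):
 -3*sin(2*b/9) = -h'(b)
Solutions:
 h(b) = C1 - 27*cos(2*b/9)/2


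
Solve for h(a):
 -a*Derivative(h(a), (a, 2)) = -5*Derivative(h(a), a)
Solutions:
 h(a) = C1 + C2*a^6


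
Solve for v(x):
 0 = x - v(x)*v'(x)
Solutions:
 v(x) = -sqrt(C1 + x^2)
 v(x) = sqrt(C1 + x^2)


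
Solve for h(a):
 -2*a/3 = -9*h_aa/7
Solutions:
 h(a) = C1 + C2*a + 7*a^3/81


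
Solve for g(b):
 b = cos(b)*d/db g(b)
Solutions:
 g(b) = C1 + Integral(b/cos(b), b)


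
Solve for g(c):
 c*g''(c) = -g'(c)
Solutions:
 g(c) = C1 + C2*log(c)


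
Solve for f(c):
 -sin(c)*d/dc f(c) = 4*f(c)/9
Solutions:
 f(c) = C1*(cos(c) + 1)^(2/9)/(cos(c) - 1)^(2/9)


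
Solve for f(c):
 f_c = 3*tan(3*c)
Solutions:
 f(c) = C1 - log(cos(3*c))


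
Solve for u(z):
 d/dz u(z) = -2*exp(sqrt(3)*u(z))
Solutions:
 u(z) = sqrt(3)*(2*log(1/(C1 + 2*z)) - log(3))/6


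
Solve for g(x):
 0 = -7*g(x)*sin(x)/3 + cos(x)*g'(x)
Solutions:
 g(x) = C1/cos(x)^(7/3)


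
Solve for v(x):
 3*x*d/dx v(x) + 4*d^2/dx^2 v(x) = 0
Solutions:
 v(x) = C1 + C2*erf(sqrt(6)*x/4)


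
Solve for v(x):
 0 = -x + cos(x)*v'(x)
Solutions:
 v(x) = C1 + Integral(x/cos(x), x)


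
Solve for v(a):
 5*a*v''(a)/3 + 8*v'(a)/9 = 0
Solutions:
 v(a) = C1 + C2*a^(7/15)


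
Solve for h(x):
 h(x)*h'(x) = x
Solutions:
 h(x) = -sqrt(C1 + x^2)
 h(x) = sqrt(C1 + x^2)


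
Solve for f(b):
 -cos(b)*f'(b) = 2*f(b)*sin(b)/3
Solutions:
 f(b) = C1*cos(b)^(2/3)


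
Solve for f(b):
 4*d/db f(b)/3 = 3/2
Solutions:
 f(b) = C1 + 9*b/8


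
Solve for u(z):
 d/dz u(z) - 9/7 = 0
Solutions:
 u(z) = C1 + 9*z/7


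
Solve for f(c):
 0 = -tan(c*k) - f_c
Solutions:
 f(c) = C1 - Piecewise((-log(cos(c*k))/k, Ne(k, 0)), (0, True))


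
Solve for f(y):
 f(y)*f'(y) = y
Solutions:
 f(y) = -sqrt(C1 + y^2)
 f(y) = sqrt(C1 + y^2)


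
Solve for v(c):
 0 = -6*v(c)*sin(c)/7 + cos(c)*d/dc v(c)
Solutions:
 v(c) = C1/cos(c)^(6/7)


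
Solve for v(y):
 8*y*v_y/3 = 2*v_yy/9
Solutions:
 v(y) = C1 + C2*erfi(sqrt(6)*y)


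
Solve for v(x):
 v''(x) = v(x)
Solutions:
 v(x) = C1*exp(-x) + C2*exp(x)


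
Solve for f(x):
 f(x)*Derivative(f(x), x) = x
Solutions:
 f(x) = -sqrt(C1 + x^2)
 f(x) = sqrt(C1 + x^2)


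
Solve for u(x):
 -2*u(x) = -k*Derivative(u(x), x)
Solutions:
 u(x) = C1*exp(2*x/k)


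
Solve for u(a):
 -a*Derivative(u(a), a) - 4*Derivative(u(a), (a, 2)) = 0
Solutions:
 u(a) = C1 + C2*erf(sqrt(2)*a/4)


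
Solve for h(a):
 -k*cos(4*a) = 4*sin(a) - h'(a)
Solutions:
 h(a) = C1 + k*sin(4*a)/4 - 4*cos(a)


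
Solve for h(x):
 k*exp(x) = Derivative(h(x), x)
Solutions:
 h(x) = C1 + k*exp(x)


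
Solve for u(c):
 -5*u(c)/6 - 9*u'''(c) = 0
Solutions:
 u(c) = C3*exp(-2^(2/3)*5^(1/3)*c/6) + (C1*sin(2^(2/3)*sqrt(3)*5^(1/3)*c/12) + C2*cos(2^(2/3)*sqrt(3)*5^(1/3)*c/12))*exp(2^(2/3)*5^(1/3)*c/12)


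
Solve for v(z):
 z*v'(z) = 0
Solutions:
 v(z) = C1


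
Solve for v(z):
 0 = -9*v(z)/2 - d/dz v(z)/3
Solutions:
 v(z) = C1*exp(-27*z/2)


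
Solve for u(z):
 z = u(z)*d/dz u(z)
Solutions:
 u(z) = -sqrt(C1 + z^2)
 u(z) = sqrt(C1 + z^2)


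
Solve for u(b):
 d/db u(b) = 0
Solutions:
 u(b) = C1


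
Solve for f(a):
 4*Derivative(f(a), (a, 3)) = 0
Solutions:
 f(a) = C1 + C2*a + C3*a^2


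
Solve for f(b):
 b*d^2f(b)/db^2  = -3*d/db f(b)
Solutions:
 f(b) = C1 + C2/b^2


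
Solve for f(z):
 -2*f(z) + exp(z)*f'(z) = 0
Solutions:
 f(z) = C1*exp(-2*exp(-z))


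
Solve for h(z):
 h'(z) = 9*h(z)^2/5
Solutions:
 h(z) = -5/(C1 + 9*z)


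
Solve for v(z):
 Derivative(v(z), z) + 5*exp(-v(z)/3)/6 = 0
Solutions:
 v(z) = 3*log(C1 - 5*z/18)


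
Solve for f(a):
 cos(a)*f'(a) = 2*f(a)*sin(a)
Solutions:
 f(a) = C1/cos(a)^2


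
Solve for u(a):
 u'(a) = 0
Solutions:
 u(a) = C1


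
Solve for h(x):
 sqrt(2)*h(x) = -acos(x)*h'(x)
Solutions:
 h(x) = C1*exp(-sqrt(2)*Integral(1/acos(x), x))


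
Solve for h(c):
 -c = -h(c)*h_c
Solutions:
 h(c) = -sqrt(C1 + c^2)
 h(c) = sqrt(C1 + c^2)


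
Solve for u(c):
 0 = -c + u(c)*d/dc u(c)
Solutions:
 u(c) = -sqrt(C1 + c^2)
 u(c) = sqrt(C1 + c^2)


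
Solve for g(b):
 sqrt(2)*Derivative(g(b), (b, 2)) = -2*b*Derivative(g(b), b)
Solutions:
 g(b) = C1 + C2*erf(2^(3/4)*b/2)


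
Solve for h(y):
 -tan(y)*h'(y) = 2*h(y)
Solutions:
 h(y) = C1/sin(y)^2


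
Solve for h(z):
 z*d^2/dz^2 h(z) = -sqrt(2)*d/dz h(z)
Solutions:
 h(z) = C1 + C2*z^(1 - sqrt(2))


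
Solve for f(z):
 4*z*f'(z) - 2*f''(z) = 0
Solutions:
 f(z) = C1 + C2*erfi(z)


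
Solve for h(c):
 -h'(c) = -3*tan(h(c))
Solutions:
 h(c) = pi - asin(C1*exp(3*c))
 h(c) = asin(C1*exp(3*c))


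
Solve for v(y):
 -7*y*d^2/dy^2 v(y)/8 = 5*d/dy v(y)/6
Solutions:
 v(y) = C1 + C2*y^(1/21)


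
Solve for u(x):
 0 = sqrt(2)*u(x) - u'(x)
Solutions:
 u(x) = C1*exp(sqrt(2)*x)


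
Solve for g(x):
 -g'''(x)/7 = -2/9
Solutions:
 g(x) = C1 + C2*x + C3*x^2 + 7*x^3/27


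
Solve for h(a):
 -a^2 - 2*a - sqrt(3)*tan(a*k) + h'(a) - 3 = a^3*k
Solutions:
 h(a) = C1 + a^4*k/4 + a^3/3 + a^2 + 3*a + sqrt(3)*Piecewise((-log(cos(a*k))/k, Ne(k, 0)), (0, True))


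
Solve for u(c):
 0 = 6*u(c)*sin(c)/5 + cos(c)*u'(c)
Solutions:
 u(c) = C1*cos(c)^(6/5)


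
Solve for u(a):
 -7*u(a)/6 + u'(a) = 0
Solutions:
 u(a) = C1*exp(7*a/6)


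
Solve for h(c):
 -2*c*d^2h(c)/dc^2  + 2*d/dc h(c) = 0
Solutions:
 h(c) = C1 + C2*c^2


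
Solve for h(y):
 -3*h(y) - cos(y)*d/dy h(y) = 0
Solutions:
 h(y) = C1*(sin(y) - 1)^(3/2)/(sin(y) + 1)^(3/2)


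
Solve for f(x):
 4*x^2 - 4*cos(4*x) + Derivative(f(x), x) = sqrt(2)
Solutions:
 f(x) = C1 - 4*x^3/3 + sqrt(2)*x + sin(4*x)


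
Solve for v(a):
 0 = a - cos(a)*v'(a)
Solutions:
 v(a) = C1 + Integral(a/cos(a), a)


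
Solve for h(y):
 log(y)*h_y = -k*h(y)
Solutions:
 h(y) = C1*exp(-k*li(y))


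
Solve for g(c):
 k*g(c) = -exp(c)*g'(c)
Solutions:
 g(c) = C1*exp(k*exp(-c))


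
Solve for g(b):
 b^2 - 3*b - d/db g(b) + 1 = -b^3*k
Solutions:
 g(b) = C1 + b^4*k/4 + b^3/3 - 3*b^2/2 + b


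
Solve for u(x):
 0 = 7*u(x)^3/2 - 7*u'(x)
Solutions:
 u(x) = -sqrt(-1/(C1 + x))
 u(x) = sqrt(-1/(C1 + x))


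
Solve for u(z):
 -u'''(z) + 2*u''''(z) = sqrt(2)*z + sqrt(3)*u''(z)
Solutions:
 u(z) = C1 + C2*z + C3*exp(z*(1 - sqrt(1 + 8*sqrt(3)))/4) + C4*exp(z*(1 + sqrt(1 + 8*sqrt(3)))/4) - sqrt(6)*z^3/18 + sqrt(2)*z^2/6


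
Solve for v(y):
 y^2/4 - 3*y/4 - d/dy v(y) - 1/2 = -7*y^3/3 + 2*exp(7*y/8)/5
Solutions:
 v(y) = C1 + 7*y^4/12 + y^3/12 - 3*y^2/8 - y/2 - 16*exp(7*y/8)/35


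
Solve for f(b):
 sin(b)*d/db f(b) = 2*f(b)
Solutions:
 f(b) = C1*(cos(b) - 1)/(cos(b) + 1)


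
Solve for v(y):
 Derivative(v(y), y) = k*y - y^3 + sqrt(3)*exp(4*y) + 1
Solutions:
 v(y) = C1 + k*y^2/2 - y^4/4 + y + sqrt(3)*exp(4*y)/4


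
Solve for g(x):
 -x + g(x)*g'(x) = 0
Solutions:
 g(x) = -sqrt(C1 + x^2)
 g(x) = sqrt(C1 + x^2)


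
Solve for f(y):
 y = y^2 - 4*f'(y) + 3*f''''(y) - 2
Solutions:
 f(y) = C1 + C4*exp(6^(2/3)*y/3) + y^3/12 - y^2/8 - y/2 + (C2*sin(2^(2/3)*3^(1/6)*y/2) + C3*cos(2^(2/3)*3^(1/6)*y/2))*exp(-6^(2/3)*y/6)


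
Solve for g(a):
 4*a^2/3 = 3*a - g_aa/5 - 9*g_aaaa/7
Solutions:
 g(a) = C1 + C2*a + C3*sin(sqrt(35)*a/15) + C4*cos(sqrt(35)*a/15) - 5*a^4/9 + 5*a^3/2 + 300*a^2/7


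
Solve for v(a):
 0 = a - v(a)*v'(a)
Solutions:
 v(a) = -sqrt(C1 + a^2)
 v(a) = sqrt(C1 + a^2)


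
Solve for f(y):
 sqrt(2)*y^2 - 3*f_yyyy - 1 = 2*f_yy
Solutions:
 f(y) = C1 + C2*y + C3*sin(sqrt(6)*y/3) + C4*cos(sqrt(6)*y/3) + sqrt(2)*y^4/24 + y^2*(-3*sqrt(2) - 1)/4


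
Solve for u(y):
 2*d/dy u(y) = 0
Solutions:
 u(y) = C1


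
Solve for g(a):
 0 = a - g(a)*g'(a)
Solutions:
 g(a) = -sqrt(C1 + a^2)
 g(a) = sqrt(C1 + a^2)


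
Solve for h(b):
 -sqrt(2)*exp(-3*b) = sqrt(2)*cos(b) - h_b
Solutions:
 h(b) = C1 + sqrt(2)*sin(b) - sqrt(2)*exp(-3*b)/3


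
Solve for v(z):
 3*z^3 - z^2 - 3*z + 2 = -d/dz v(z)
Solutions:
 v(z) = C1 - 3*z^4/4 + z^3/3 + 3*z^2/2 - 2*z


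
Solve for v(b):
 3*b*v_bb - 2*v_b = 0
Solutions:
 v(b) = C1 + C2*b^(5/3)


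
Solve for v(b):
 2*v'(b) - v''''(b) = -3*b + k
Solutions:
 v(b) = C1 + C4*exp(2^(1/3)*b) - 3*b^2/4 + b*k/2 + (C2*sin(2^(1/3)*sqrt(3)*b/2) + C3*cos(2^(1/3)*sqrt(3)*b/2))*exp(-2^(1/3)*b/2)


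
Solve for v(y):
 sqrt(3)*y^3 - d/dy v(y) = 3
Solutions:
 v(y) = C1 + sqrt(3)*y^4/4 - 3*y


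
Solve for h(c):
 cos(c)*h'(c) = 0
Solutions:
 h(c) = C1


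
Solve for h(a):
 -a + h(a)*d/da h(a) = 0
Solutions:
 h(a) = -sqrt(C1 + a^2)
 h(a) = sqrt(C1 + a^2)


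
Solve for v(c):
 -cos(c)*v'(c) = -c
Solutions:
 v(c) = C1 + Integral(c/cos(c), c)


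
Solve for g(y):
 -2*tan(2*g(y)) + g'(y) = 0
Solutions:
 g(y) = -asin(C1*exp(4*y))/2 + pi/2
 g(y) = asin(C1*exp(4*y))/2


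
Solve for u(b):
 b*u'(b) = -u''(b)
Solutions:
 u(b) = C1 + C2*erf(sqrt(2)*b/2)


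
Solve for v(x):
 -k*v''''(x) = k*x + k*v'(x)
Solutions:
 v(x) = C1 + C4*exp(-x) - x^2/2 + (C2*sin(sqrt(3)*x/2) + C3*cos(sqrt(3)*x/2))*exp(x/2)


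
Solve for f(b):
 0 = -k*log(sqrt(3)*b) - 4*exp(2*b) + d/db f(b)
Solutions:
 f(b) = C1 + b*k*log(b) + b*k*(-1 + log(3)/2) + 2*exp(2*b)


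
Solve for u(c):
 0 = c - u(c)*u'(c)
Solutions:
 u(c) = -sqrt(C1 + c^2)
 u(c) = sqrt(C1 + c^2)


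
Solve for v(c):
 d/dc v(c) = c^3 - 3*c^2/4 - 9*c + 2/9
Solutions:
 v(c) = C1 + c^4/4 - c^3/4 - 9*c^2/2 + 2*c/9


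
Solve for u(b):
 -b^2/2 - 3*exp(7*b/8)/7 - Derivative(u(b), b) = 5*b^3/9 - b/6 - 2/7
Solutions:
 u(b) = C1 - 5*b^4/36 - b^3/6 + b^2/12 + 2*b/7 - 24*exp(7*b/8)/49


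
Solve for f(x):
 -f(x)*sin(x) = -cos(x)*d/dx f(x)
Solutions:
 f(x) = C1/cos(x)


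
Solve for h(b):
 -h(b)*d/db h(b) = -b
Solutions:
 h(b) = -sqrt(C1 + b^2)
 h(b) = sqrt(C1 + b^2)


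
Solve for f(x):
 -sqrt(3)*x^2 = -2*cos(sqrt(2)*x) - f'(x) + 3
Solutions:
 f(x) = C1 + sqrt(3)*x^3/3 + 3*x - sqrt(2)*sin(sqrt(2)*x)


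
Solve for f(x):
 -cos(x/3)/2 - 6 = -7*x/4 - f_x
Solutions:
 f(x) = C1 - 7*x^2/8 + 6*x + 3*sin(x/3)/2


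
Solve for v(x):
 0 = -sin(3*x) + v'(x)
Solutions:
 v(x) = C1 - cos(3*x)/3


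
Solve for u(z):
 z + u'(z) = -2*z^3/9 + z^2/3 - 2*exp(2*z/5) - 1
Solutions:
 u(z) = C1 - z^4/18 + z^3/9 - z^2/2 - z - 5*exp(2*z/5)


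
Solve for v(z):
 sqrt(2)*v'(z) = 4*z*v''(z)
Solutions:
 v(z) = C1 + C2*z^(sqrt(2)/4 + 1)


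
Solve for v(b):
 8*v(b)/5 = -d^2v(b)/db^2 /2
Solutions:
 v(b) = C1*sin(4*sqrt(5)*b/5) + C2*cos(4*sqrt(5)*b/5)


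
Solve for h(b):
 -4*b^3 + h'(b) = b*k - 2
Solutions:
 h(b) = C1 + b^4 + b^2*k/2 - 2*b


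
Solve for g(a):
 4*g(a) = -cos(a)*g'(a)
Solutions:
 g(a) = C1*(sin(a)^2 - 2*sin(a) + 1)/(sin(a)^2 + 2*sin(a) + 1)


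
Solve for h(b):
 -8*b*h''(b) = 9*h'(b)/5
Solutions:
 h(b) = C1 + C2*b^(31/40)


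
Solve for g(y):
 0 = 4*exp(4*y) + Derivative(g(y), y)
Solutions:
 g(y) = C1 - exp(4*y)


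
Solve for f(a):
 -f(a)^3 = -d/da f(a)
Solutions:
 f(a) = -sqrt(2)*sqrt(-1/(C1 + a))/2
 f(a) = sqrt(2)*sqrt(-1/(C1 + a))/2


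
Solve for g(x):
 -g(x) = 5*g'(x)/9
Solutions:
 g(x) = C1*exp(-9*x/5)


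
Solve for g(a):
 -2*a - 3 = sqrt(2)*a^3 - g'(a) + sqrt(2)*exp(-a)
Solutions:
 g(a) = C1 + sqrt(2)*a^4/4 + a^2 + 3*a - sqrt(2)*exp(-a)
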